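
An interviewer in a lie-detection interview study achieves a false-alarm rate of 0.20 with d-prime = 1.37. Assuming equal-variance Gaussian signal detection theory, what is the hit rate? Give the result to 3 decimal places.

z(false-alarm rate) = z(0.20) = -0.8416
z(H) = z(FA) + d' = -0.8416 + 1.37 = 0.5284
hit rate = Φ(0.5284) = 0.7014

hit rate = 0.701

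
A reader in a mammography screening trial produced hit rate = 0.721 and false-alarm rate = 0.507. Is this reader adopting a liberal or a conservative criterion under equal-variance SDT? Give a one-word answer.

liberal

z(H) = 0.586, z(FA) = 0.018
c = −½·(z(H) + z(FA)) = -0.302
c < 0 → liberal criterion (biased toward responding “yes”).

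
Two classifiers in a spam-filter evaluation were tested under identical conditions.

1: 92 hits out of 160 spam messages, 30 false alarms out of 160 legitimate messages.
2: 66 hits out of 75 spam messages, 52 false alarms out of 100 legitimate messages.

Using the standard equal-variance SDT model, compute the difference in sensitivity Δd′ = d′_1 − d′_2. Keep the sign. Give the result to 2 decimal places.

1: z(0.5750) = 0.189, z(0.1875) = -0.887, d' = 1.076
2: z(0.8800) = 1.175, z(0.5200) = 0.050, d' = 1.125
Δd' = d'_1 − d'_2 = 1.076 − 1.125 = -0.049
2 has the higher sensitivity.

Δd′ = -0.05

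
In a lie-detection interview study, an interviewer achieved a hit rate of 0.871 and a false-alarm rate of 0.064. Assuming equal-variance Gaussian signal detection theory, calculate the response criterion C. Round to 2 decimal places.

C = 0.20

z(H) = 1.131
z(FA) = -1.522
c = −½·[z(H) + z(FA)] = −0.5 × (1.131 + (-1.522)) = 0.1955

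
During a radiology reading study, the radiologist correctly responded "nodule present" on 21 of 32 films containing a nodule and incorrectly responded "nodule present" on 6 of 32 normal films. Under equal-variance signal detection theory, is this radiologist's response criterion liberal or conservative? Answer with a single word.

z(H) = 0.402, z(FA) = -0.887
c = −½·(z(H) + z(FA)) = 0.2425
c > 0 → conservative criterion (biased toward responding “no”).

conservative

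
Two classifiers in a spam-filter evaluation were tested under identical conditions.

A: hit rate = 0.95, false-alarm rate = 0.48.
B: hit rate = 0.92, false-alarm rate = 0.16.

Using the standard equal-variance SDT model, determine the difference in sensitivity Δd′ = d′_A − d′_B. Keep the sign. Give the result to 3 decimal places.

A: z(0.95) = 1.6449, z(0.48) = -0.0502, d' = 1.6951
B: z(0.92) = 1.4051, z(0.16) = -0.9945, d' = 2.3996
Δd' = d'_A − d'_B = 1.6951 − 2.3996 = -0.7045
B has the higher sensitivity.

Δd′ = -0.705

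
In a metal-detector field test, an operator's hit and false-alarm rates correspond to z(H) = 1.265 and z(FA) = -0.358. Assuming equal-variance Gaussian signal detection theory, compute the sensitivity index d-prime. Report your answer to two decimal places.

d-prime = 1.62

d' = z(H) − z(FA) = 1.265 − (-0.358) = 1.623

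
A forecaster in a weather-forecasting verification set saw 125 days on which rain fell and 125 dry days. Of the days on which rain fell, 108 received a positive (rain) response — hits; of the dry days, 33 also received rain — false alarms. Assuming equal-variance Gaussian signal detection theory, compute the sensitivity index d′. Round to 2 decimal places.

H = 108/125 = 0.8640
FA = 33/125 = 0.2640
Φ⁻¹(0.8640) = 1.0985, Φ⁻¹(0.2640) = -0.6311
d' = z(H) − z(FA) = 1.0985 − (-0.6311) = 1.7296

d′ = 1.73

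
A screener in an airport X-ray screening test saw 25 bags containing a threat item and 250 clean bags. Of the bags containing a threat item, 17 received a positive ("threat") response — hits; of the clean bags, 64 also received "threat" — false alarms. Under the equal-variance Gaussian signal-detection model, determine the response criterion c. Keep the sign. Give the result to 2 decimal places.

H = 17/25 = 0.6800
FA = 64/250 = 0.2560
z(0.6800) = 0.4677, z(0.2560) = -0.6557
c = −½·[z(H) + z(FA)] = −0.5 × (0.4677 + (-0.6557)) = 0.0940

c = 0.09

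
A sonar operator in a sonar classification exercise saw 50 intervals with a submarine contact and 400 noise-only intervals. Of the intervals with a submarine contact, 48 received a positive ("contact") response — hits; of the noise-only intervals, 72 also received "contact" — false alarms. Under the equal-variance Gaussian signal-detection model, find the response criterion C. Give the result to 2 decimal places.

C = -0.42

H = 48/50 = 0.9600
FA = 72/400 = 0.1800
z(H) = z(0.9600) = 1.7507
z(FA) = z(0.1800) = -0.9154
c = −½·[z(H) + z(FA)] = −0.5 × (1.7507 + (-0.9154)) = -0.41765
c < 0: the sonar operator has a liberal response bias.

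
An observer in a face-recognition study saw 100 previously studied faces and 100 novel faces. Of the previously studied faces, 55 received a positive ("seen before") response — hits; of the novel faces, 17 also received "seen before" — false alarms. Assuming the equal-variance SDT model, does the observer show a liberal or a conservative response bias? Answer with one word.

conservative

z(H) = 0.126, z(FA) = -0.954
c = −½·(z(H) + z(FA)) = 0.414
c > 0 → conservative criterion (biased toward responding “no”).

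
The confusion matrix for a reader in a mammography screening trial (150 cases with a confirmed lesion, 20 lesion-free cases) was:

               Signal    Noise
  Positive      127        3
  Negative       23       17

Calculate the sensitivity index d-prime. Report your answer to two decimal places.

H = 127/150 = 0.8467
FA = 3/20 = 0.1500
Φ⁻¹(H) = 1.0224
Φ⁻¹(FA) = -1.0364
d' = z(H) − z(FA) = 1.0224 − (-1.0364) = 2.0588

d-prime = 2.06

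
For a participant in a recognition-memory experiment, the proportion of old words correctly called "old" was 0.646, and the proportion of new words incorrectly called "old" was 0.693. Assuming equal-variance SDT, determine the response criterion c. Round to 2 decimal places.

c = -0.44

Φ⁻¹(H) = 0.375
Φ⁻¹(FA) = 0.504
c = −½·[z(H) + z(FA)] = −0.5 × (0.375 + 0.504) = -0.4395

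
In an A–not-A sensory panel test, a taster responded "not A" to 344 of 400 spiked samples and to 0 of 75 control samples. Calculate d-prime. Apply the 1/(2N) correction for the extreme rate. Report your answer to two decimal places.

d-prime = 3.56

The false-alarm rate is 0/75 = 0, so apply the 1/(2N) correction: FA → 1/(2·75) = 0.00667.
z(H) = z(0.86000) = 1.080
z(FA) = z(0.00667) = -2.475
d' = 1.080 − (-2.475) = 3.555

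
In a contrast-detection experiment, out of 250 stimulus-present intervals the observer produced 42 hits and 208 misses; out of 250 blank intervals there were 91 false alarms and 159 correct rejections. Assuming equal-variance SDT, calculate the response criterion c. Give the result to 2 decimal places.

H = 42/250 = 0.1680
FA = 91/250 = 0.3640
Φ⁻¹(0.1680) = -0.9621, Φ⁻¹(0.3640) = -0.3478
c = −½·[z(H) + z(FA)] = −0.5 × (-0.9621 + (-0.3478)) = 0.65495

c = 0.65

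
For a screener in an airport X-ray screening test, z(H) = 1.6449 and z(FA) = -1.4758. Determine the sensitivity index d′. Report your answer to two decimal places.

d' = z(H) − z(FA) = 1.6449 − (-1.4758) = 3.1207

d′ = 3.12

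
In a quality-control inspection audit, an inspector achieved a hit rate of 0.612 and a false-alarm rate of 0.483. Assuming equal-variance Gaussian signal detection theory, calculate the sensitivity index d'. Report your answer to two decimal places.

z(0.612) = 0.2845, z(0.483) = -0.0426
d' = z(H) − z(FA) = 0.2845 − (-0.0426) = 0.3271

d' = 0.33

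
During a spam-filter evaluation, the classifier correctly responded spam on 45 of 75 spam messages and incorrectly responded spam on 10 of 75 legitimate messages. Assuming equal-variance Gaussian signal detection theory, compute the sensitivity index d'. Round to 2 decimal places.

H = 45/75 = 0.6000
FA = 10/75 = 0.1333
Φ⁻¹(H) = 0.2533
Φ⁻¹(FA) = -1.1109
d' = z(H) − z(FA) = 0.2533 − (-1.1109) = 1.3642

d' = 1.36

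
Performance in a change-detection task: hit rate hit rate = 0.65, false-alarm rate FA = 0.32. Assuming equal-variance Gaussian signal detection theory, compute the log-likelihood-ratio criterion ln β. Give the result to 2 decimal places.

ln β = 0.04

Φ⁻¹(H) = Φ⁻¹(0.65) = 0.385
Φ⁻¹(FA) = Φ⁻¹(0.32) = -0.468
ln β = −½·[z(H)² − z(FA)²] = −0.5 × (0.148 − 0.219) = 0.0355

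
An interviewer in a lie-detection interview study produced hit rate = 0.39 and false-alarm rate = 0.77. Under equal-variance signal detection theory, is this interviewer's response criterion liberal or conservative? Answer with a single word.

z(H) = -0.279, z(FA) = 0.739
c = −½·(z(H) + z(FA)) = -0.230
c < 0 → liberal criterion (biased toward responding “yes”).

liberal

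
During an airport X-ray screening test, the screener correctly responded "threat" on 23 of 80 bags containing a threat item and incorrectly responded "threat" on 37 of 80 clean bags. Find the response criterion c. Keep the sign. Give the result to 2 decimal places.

c = 0.33

H = 23/80 = 0.2875
FA = 37/80 = 0.4625
z(H) = z(0.2875) = -0.561
z(FA) = z(0.4625) = -0.094
c = −½·[z(H) + z(FA)] = −0.5 × (-0.561 + (-0.094)) = 0.3275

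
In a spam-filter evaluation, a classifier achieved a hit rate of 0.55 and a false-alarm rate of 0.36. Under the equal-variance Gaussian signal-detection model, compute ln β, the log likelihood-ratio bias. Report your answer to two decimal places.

Φ⁻¹(0.55) = 0.126, Φ⁻¹(0.36) = -0.358
ln β = −½·[z(H)² − z(FA)²] = −0.5 × (0.016 − 0.128) = 0.056

ln β = 0.06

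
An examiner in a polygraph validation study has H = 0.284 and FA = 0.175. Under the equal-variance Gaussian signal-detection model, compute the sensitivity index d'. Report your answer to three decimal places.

d' = 0.364

Φ⁻¹(H) = Φ⁻¹(0.284) = -0.5710
Φ⁻¹(FA) = Φ⁻¹(0.175) = -0.9346
d' = z(H) − z(FA) = -0.5710 − (-0.9346) = 0.3636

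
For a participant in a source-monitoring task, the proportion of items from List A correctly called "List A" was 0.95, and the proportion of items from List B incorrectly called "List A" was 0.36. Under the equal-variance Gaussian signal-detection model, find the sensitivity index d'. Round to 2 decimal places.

z(0.95) = 1.645, z(0.36) = -0.358
d' = z(H) − z(FA) = 1.645 − (-0.358) = 2.003

d' = 2.00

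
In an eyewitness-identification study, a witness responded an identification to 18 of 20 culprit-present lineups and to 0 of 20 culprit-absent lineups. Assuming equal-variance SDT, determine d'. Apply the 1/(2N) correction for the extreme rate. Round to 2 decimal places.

d' = 3.24

The false-alarm rate is 0/20 = 0, so apply the 1/(2N) correction: FA → 1/(2·20) = 0.02500.
z(H) = z(0.90000) = 1.282
z(FA) = z(0.02500) = -1.960
d' = 1.282 − (-1.960) = 3.242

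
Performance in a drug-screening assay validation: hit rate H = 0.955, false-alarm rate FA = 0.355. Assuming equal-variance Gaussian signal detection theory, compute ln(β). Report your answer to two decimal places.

z(H) = z(0.955) = 1.695
z(FA) = z(0.355) = -0.372
ln β = −½·[z(H)² − z(FA)²] = −0.5 × (2.873 − 0.138) = -1.3675

ln β = -1.37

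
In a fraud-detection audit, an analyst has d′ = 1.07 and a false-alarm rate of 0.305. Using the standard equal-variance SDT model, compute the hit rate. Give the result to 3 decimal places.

z(false-alarm rate) = z(0.305) = -0.5101
z(H) = z(FA) + d' = -0.5101 + 1.07 = 0.5599
hit rate = Φ(0.5599) = 0.7122

hit rate = 0.712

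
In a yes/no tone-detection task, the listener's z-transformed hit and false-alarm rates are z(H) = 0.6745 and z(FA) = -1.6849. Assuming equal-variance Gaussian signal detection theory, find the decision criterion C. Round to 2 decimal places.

c = −½·[z(H) + z(FA)] = −½·(0.6745 + (-1.6849)) = 0.5052

C = 0.51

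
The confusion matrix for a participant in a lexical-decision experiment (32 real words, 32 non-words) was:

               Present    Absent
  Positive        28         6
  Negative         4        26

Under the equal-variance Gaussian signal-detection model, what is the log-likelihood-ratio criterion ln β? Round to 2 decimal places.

ln β = -0.27

H = 28/32 = 0.8750
FA = 6/32 = 0.1875
z(H) = z(0.8750) = 1.150
z(FA) = z(0.1875) = -0.887
ln β = −½·[z(H)² − z(FA)²] = −0.5 × (1.323 − 0.787) = -0.268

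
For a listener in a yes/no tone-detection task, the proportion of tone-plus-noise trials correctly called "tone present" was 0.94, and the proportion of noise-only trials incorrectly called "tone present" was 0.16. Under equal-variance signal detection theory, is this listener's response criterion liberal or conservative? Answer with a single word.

liberal

z(H) = 1.555, z(FA) = -0.994
c = −½·(z(H) + z(FA)) = -0.2805
c < 0 → liberal criterion (biased toward responding “yes”).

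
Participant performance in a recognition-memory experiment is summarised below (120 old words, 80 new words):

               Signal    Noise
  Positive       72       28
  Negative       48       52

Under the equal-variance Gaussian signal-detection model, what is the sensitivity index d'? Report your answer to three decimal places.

d' = 0.639

H = 72/120 = 0.6000
FA = 28/80 = 0.3500
z(0.6000) = 0.2533, z(0.3500) = -0.3853
d' = z(H) − z(FA) = 0.2533 − (-0.3853) = 0.6386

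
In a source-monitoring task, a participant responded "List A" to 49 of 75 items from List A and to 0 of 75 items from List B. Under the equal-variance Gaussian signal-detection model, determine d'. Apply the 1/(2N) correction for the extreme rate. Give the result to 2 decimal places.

The false-alarm rate is 0/75 = 0, so apply the 1/(2N) correction: FA → 1/(2·75) = 0.00667.
z(H) = z(0.65333) = 0.394
z(FA) = z(0.00667) = -2.475
d' = 0.394 − (-2.475) = 2.869

d' = 2.87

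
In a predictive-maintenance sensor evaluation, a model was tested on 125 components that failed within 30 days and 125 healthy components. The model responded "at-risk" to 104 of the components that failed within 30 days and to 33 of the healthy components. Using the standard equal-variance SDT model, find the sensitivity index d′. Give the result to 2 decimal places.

H = 104/125 = 0.8320
FA = 33/125 = 0.2640
Φ⁻¹(0.8320) = 0.962, Φ⁻¹(0.2640) = -0.631
d' = z(H) − z(FA) = 0.962 − (-0.631) = 1.593

d′ = 1.59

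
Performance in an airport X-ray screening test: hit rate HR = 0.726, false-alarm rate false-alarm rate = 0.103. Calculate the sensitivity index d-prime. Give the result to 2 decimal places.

z(0.726) = 0.601, z(0.103) = -1.265
d' = z(H) − z(FA) = 0.601 − (-1.265) = 1.866

d-prime = 1.87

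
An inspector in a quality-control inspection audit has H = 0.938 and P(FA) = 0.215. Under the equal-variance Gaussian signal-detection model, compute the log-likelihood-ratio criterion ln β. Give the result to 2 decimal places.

z(H) = z(0.938) = 1.538
z(FA) = z(0.215) = -0.789
ln β = −½·[z(H)² − z(FA)²] = −0.5 × (2.365 − 0.623) = -0.871

ln β = -0.87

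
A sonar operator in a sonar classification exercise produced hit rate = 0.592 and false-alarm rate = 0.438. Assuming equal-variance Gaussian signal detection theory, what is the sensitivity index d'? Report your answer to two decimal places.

d' = 0.39

z(0.592) = 0.233, z(0.438) = -0.156
d' = z(H) − z(FA) = 0.233 − (-0.156) = 0.389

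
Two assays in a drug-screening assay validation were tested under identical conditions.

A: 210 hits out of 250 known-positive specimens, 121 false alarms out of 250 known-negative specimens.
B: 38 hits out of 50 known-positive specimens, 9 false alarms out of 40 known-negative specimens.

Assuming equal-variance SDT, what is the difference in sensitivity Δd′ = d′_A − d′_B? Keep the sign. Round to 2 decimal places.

A: z(0.8400) = 0.994, z(0.4840) = -0.040, d' = 1.034
B: z(0.7600) = 0.706, z(0.2250) = -0.755, d' = 1.461
Δd' = d'_A − d'_B = 1.034 − 1.461 = -0.427
B has the higher sensitivity.

Δd′ = -0.43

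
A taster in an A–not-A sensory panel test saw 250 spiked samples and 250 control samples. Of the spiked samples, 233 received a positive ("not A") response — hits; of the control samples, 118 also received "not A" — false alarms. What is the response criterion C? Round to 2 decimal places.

H = 233/250 = 0.9320
FA = 118/250 = 0.4720
z(H) = z(0.9320) = 1.4909
z(FA) = z(0.4720) = -0.0702
c = −½·[z(H) + z(FA)] = −0.5 × (1.4909 + (-0.0702)) = -0.71035
c < 0: the taster has a liberal response bias.

C = -0.71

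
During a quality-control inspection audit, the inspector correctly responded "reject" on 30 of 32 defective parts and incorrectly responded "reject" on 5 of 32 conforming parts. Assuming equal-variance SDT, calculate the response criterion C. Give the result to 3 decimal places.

C = -0.262

H = 30/32 = 0.9375
FA = 5/32 = 0.1562
Φ⁻¹(H) = Φ⁻¹(0.9375) = 1.5341
Φ⁻¹(FA) = Φ⁻¹(0.1562) = -1.0102
c = −½·[z(H) + z(FA)] = −0.5 × (1.5341 + (-1.0102)) = -0.26195
c < 0: the inspector has a liberal response bias.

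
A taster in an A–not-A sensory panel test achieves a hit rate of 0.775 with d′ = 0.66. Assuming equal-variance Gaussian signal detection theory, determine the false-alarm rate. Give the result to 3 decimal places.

false-alarm rate = 0.538

z(hit rate) = z(0.775) = 0.7554
z(FA) = z(H) − d' = 0.7554 − 0.66 = 0.0954
false-alarm rate = Φ(0.0954) = 0.5380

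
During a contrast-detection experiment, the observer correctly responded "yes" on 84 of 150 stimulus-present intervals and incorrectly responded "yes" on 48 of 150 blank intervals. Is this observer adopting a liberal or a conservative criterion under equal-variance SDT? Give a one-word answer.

z(H) = 0.151, z(FA) = -0.468
c = −½·(z(H) + z(FA)) = 0.1585
c > 0 → conservative criterion (biased toward responding “no”).

conservative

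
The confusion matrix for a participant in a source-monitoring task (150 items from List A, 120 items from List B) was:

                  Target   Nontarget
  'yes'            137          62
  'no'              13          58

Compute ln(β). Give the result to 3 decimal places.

H = 137/150 = 0.9133
FA = 62/120 = 0.5167
Φ⁻¹(H) = Φ⁻¹(0.9133) = 1.3614
Φ⁻¹(FA) = Φ⁻¹(0.5167) = 0.0419
ln β = −½·[z(H)² − z(FA)²] = −0.5 × (1.8534 − 0.0018) = -0.9258

ln β = -0.926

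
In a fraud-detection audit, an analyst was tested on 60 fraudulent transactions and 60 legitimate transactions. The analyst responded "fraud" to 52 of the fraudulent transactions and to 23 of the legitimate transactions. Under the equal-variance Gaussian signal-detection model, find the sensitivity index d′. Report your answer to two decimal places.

H = 52/60 = 0.8667
FA = 23/60 = 0.3833
z(0.8667) = 1.1109, z(0.3833) = -0.2968
d' = z(H) − z(FA) = 1.1109 − (-0.2968) = 1.4077

d′ = 1.41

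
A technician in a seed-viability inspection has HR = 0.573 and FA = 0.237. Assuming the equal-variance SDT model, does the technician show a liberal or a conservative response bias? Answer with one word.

conservative

z(H) = 0.184, z(FA) = -0.716
c = −½·(z(H) + z(FA)) = 0.266
c > 0 → conservative criterion (biased toward responding “no”).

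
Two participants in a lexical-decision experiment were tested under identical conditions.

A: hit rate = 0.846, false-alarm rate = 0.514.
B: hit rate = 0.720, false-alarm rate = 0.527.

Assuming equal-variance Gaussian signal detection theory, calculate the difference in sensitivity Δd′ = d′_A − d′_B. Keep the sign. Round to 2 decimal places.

A: z(0.846) = 1.019, z(0.514) = 0.035, d' = 0.984
B: z(0.720) = 0.583, z(0.527) = 0.068, d' = 0.515
Δd' = d'_A − d'_B = 0.984 − 0.515 = 0.469
A has the higher sensitivity.

Δd′ = 0.47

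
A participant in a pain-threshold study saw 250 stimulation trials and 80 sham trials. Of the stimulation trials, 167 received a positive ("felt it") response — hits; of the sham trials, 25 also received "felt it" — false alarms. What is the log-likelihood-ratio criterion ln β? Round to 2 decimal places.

ln β = 0.03

H = 167/250 = 0.6680
FA = 25/80 = 0.3125
Φ⁻¹(H) = Φ⁻¹(0.6680) = 0.434
Φ⁻¹(FA) = Φ⁻¹(0.3125) = -0.489
ln β = −½·[z(H)² − z(FA)²] = −0.5 × (0.188 − 0.239) = 0.0255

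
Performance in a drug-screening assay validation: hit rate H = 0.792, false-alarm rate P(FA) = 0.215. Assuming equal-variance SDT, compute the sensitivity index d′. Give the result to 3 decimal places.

Φ⁻¹(H) = Φ⁻¹(0.792) = 0.8134
Φ⁻¹(FA) = Φ⁻¹(0.215) = -0.7892
d' = z(H) − z(FA) = 0.8134 − (-0.7892) = 1.6026

d′ = 1.603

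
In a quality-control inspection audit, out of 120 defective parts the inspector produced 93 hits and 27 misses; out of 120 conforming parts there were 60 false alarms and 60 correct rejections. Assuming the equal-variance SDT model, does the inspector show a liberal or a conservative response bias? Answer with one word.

liberal

z(H) = 0.755, z(FA) = 0.000
c = −½·(z(H) + z(FA)) = -0.3775
c < 0 → liberal criterion (biased toward responding “yes”).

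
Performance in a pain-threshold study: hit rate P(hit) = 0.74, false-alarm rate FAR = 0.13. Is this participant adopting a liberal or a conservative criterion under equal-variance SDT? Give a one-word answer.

conservative

z(H) = 0.643, z(FA) = -1.126
c = −½·(z(H) + z(FA)) = 0.2415
c > 0 → conservative criterion (biased toward responding “no”).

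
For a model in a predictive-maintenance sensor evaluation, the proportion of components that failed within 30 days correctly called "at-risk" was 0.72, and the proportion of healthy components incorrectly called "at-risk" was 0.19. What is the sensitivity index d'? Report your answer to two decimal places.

z(0.72) = 0.583, z(0.19) = -0.878
d' = z(H) − z(FA) = 0.583 − (-0.878) = 1.461

d' = 1.46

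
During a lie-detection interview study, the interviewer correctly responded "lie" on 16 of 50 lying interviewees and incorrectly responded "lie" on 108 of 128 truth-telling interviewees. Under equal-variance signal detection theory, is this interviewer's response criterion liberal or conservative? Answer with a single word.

liberal

z(H) = -0.468, z(FA) = 1.010
c = −½·(z(H) + z(FA)) = -0.271
c < 0 → liberal criterion (biased toward responding “yes”).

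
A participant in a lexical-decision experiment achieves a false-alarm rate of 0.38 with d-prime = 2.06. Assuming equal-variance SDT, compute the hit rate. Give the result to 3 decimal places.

z(false-alarm rate) = z(0.38) = -0.3055
z(H) = z(FA) + d' = -0.3055 + 2.06 = 1.7545
hit rate = Φ(1.7545) = 0.9603

hit rate = 0.960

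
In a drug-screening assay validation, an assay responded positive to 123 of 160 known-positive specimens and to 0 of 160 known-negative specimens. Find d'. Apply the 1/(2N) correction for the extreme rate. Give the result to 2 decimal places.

d' = 3.47

The false-alarm rate is 0/160 = 0, so apply the 1/(2N) correction: FA → 1/(2·160) = 0.00313.
z(H) = z(0.76875) = 0.735
z(FA) = z(0.00313) = -2.734
d' = 0.735 − (-2.734) = 3.469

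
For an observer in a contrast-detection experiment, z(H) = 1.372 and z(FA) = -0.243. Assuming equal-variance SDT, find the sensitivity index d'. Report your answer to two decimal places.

d' = 1.62

d' = z(H) − z(FA) = 1.372 − (-0.243) = 1.615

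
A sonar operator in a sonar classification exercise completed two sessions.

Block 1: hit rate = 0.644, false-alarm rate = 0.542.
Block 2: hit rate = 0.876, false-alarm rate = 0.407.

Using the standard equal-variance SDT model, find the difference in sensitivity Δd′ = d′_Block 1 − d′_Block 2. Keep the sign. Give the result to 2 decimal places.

Block 1: z(0.644) = 0.369, z(0.542) = 0.105, d' = 0.264
Block 2: z(0.876) = 1.155, z(0.407) = -0.235, d' = 1.390
Δd' = d'_Block 1 − d'_Block 2 = 0.264 − 1.390 = -1.126
Block 2 has the higher sensitivity.

Δd′ = -1.13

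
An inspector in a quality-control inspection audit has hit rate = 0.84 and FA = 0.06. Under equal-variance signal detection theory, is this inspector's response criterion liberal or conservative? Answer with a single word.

conservative

z(H) = 0.994, z(FA) = -1.555
c = −½·(z(H) + z(FA)) = 0.2805
c > 0 → conservative criterion (biased toward responding “no”).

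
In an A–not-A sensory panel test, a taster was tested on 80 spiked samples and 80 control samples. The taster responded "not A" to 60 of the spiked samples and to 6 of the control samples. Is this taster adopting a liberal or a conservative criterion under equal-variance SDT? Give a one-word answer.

z(H) = 0.674, z(FA) = -1.440
c = −½·(z(H) + z(FA)) = 0.383
c > 0 → conservative criterion (biased toward responding “no”).

conservative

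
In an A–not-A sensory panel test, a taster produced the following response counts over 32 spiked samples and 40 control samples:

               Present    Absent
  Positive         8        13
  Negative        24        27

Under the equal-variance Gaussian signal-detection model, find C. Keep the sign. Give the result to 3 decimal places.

C = 0.564

H = 8/32 = 0.2500
FA = 13/40 = 0.3250
Φ⁻¹(H) = -0.6745
Φ⁻¹(FA) = -0.4538
c = −½·[z(H) + z(FA)] = −0.5 × (-0.6745 + (-0.4538)) = 0.56415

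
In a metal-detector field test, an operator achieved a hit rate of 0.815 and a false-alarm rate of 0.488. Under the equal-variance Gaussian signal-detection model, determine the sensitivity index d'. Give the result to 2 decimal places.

Φ⁻¹(0.815) = 0.896, Φ⁻¹(0.488) = -0.030
d' = z(H) − z(FA) = 0.896 − (-0.030) = 0.926

d' = 0.93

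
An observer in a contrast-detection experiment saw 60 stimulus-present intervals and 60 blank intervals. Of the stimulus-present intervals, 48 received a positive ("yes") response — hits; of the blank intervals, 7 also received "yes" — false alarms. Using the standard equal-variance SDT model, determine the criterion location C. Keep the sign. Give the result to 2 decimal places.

C = 0.18

H = 48/60 = 0.8000
FA = 7/60 = 0.1167
z(H) = 0.842
z(FA) = -1.192
c = −½·[z(H) + z(FA)] = −0.5 × (0.842 + (-1.192)) = 0.175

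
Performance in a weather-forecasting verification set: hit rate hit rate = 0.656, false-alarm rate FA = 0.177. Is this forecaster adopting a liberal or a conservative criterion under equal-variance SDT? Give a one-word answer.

z(H) = 0.402, z(FA) = -0.927
c = −½·(z(H) + z(FA)) = 0.2625
c > 0 → conservative criterion (biased toward responding “no”).

conservative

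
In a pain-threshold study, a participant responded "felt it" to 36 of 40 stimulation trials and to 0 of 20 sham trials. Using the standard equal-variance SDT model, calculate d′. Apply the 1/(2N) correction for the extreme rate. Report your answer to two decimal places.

d′ = 3.24

The false-alarm rate is 0/20 = 0, so apply the 1/(2N) correction: FA → 1/(2·20) = 0.02500.
z(H) = z(0.90000) = 1.282
z(FA) = z(0.02500) = -1.960
d' = 1.282 − (-1.960) = 3.242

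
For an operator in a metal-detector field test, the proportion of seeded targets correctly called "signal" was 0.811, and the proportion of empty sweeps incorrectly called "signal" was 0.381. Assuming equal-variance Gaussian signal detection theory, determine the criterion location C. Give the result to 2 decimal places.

C = -0.29

z(0.811) = 0.8816, z(0.381) = -0.3029
c = −½·[z(H) + z(FA)] = −0.5 × (0.8816 + (-0.3029)) = -0.28935
c < 0: the operator has a liberal response bias.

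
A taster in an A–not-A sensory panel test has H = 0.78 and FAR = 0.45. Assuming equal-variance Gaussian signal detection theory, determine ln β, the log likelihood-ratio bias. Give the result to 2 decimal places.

ln β = -0.29

z(H) = z(0.78) = 0.772
z(FA) = z(0.45) = -0.126
ln β = −½·[z(H)² − z(FA)²] = −0.5 × (0.596 − 0.016) = -0.290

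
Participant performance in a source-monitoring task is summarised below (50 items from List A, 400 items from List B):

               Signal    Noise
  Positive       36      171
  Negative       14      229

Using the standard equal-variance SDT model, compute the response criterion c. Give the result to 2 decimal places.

H = 36/50 = 0.7200
FA = 171/400 = 0.4275
z(0.7200) = 0.583, z(0.4275) = -0.183
c = −½·[z(H) + z(FA)] = −0.5 × (0.583 + (-0.183)) = -0.200
c < 0: the participant has a liberal response bias.

c = -0.20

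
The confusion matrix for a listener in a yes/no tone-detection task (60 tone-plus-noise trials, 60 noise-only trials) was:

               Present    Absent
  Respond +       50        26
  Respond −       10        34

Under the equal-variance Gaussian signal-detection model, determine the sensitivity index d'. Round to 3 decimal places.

d' = 1.135

H = 50/60 = 0.8333
FA = 26/60 = 0.4333
z(H) = 0.9673
z(FA) = -0.1680
d' = z(H) − z(FA) = 0.9673 − (-0.1680) = 1.1353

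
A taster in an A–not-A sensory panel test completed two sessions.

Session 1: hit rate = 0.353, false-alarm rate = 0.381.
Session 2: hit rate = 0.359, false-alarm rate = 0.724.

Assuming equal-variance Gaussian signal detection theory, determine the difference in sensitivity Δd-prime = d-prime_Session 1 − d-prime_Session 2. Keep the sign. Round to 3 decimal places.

Δd-prime = 0.882

Session 1: z(0.353) = -0.3772, z(0.381) = -0.3029, d' = -0.0743
Session 2: z(0.359) = -0.3611, z(0.724) = 0.5948, d' = -0.9559
Δd' = d'_Session 1 − d'_Session 2 = -0.0743 − (-0.9559) = 0.8816
Session 1 has the higher sensitivity.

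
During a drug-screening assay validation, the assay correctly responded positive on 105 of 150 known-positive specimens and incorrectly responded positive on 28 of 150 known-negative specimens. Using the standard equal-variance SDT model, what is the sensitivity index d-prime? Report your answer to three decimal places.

H = 105/150 = 0.7000
FA = 28/150 = 0.1867
Φ⁻¹(H) = 0.5244
Φ⁻¹(FA) = -0.8901
d' = z(H) − z(FA) = 0.5244 − (-0.8901) = 1.4145

d-prime = 1.415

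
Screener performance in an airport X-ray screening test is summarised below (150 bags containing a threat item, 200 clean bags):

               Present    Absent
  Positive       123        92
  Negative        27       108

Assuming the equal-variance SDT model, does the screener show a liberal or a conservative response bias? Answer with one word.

z(H) = 0.915, z(FA) = -0.100
c = −½·(z(H) + z(FA)) = -0.4075
c < 0 → liberal criterion (biased toward responding “yes”).

liberal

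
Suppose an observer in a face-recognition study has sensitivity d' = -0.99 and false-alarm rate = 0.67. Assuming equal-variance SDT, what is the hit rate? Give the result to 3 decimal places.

hit rate = 0.291

z(false-alarm rate) = z(0.67) = 0.4399
z(H) = z(FA) + d' = 0.4399 + (-0.99) = -0.5501
hit rate = Φ(-0.5501) = 0.2911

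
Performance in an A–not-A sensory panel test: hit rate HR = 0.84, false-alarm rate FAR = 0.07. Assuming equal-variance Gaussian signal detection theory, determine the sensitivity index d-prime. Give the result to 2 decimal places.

z(0.84) = 0.9945, z(0.07) = -1.4758
d' = z(H) − z(FA) = 0.9945 − (-1.4758) = 2.4703

d-prime = 2.47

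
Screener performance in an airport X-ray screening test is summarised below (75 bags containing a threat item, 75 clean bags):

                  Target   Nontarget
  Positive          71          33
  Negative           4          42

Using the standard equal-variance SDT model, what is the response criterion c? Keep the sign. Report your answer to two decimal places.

c = -0.73

H = 71/75 = 0.9467
FA = 33/75 = 0.4400
Φ⁻¹(H) = Φ⁻¹(0.9467) = 1.614
Φ⁻¹(FA) = Φ⁻¹(0.4400) = -0.151
c = −½·[z(H) + z(FA)] = −0.5 × (1.614 + (-0.151)) = -0.7315
c < 0: the screener has a liberal response bias.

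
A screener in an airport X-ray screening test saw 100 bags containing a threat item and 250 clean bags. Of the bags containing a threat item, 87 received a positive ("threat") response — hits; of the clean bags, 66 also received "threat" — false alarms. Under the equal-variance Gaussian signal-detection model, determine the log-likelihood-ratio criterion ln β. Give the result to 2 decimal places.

ln β = -0.44

H = 87/100 = 0.8700
FA = 66/250 = 0.2640
z(H) = z(0.8700) = 1.126
z(FA) = z(0.2640) = -0.631
ln β = −½·[z(H)² − z(FA)²] = −0.5 × (1.268 − 0.398) = -0.435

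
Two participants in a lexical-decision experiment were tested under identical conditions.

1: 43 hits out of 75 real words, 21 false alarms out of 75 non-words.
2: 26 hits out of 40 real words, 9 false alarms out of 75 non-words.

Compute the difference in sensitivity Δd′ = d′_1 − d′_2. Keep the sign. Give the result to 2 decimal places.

Δd′ = -0.79

1: z(0.5733) = 0.185, z(0.2800) = -0.583, d' = 0.768
2: z(0.6500) = 0.385, z(0.1200) = -1.175, d' = 1.560
Δd' = d'_1 − d'_2 = 0.768 − 1.560 = -0.792
2 has the higher sensitivity.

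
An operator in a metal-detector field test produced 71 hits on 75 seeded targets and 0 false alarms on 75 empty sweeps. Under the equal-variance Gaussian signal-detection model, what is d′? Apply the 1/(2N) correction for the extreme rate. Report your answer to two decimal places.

d′ = 4.09

The false-alarm rate is 0/75 = 0, so apply the 1/(2N) correction: FA → 1/(2·75) = 0.00667.
z(H) = z(0.94667) = 1.613
z(FA) = z(0.00667) = -2.475
d' = 1.613 − (-2.475) = 4.088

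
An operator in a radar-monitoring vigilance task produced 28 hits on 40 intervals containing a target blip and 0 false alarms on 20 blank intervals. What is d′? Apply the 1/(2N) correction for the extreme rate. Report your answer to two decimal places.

d′ = 2.48

The false-alarm rate is 0/20 = 0, so apply the 1/(2N) correction: FA → 1/(2·20) = 0.02500.
z(H) = z(0.70000) = 0.524
z(FA) = z(0.02500) = -1.960
d' = 0.524 − (-1.960) = 2.484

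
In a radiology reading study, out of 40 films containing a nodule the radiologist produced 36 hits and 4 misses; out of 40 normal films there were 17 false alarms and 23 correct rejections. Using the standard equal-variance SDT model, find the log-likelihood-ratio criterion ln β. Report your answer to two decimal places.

H = 36/40 = 0.9000
FA = 17/40 = 0.4250
z(H) = z(0.9000) = 1.282
z(FA) = z(0.4250) = -0.189
ln β = −½·[z(H)² − z(FA)²] = −0.5 × (1.644 − 0.036) = -0.804

ln β = -0.80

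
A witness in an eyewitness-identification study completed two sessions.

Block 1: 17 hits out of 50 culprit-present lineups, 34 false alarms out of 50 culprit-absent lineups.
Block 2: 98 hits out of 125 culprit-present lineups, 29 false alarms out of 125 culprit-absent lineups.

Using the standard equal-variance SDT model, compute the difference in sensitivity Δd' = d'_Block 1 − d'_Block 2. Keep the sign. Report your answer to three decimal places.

Block 1: z(0.3400) = -0.4125, z(0.6800) = 0.4677, d' = -0.8802
Block 2: z(0.7840) = 0.7858, z(0.2320) = -0.7323, d' = 1.5181
Δd' = d'_Block 1 − d'_Block 2 = -0.8802 − 1.5181 = -2.3983
Block 2 has the higher sensitivity.

Δd' = -2.398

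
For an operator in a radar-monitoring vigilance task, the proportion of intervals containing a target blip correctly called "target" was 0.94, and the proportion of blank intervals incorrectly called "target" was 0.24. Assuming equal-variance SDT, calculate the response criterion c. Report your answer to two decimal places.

c = -0.42

Φ⁻¹(H) = 1.5548
Φ⁻¹(FA) = -0.7063
c = −½·[z(H) + z(FA)] = −0.5 × (1.5548 + (-0.7063)) = -0.42425
c < 0: the operator has a liberal response bias.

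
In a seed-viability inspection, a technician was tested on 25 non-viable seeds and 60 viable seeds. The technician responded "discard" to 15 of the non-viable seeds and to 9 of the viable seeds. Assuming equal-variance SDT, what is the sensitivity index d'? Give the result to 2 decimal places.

d' = 1.29

H = 15/25 = 0.6000
FA = 9/60 = 0.1500
z(H) = z(0.6000) = 0.2533
z(FA) = z(0.1500) = -1.0364
d' = z(H) − z(FA) = 0.2533 − (-1.0364) = 1.2897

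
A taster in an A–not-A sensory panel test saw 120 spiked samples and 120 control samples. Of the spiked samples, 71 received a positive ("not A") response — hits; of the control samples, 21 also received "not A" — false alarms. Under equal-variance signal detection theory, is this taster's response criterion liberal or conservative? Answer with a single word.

z(H) = 0.232, z(FA) = -0.935
c = −½·(z(H) + z(FA)) = 0.3515
c > 0 → conservative criterion (biased toward responding “no”).

conservative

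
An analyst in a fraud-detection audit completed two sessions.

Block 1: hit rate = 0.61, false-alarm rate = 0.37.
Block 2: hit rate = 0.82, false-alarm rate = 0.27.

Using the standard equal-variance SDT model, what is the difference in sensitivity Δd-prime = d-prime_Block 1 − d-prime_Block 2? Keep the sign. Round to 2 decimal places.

Δd-prime = -0.92

Block 1: z(0.61) = 0.279, z(0.37) = -0.332, d' = 0.611
Block 2: z(0.82) = 0.915, z(0.27) = -0.613, d' = 1.528
Δd' = d'_Block 1 − d'_Block 2 = 0.611 − 1.528 = -0.917
Block 2 has the higher sensitivity.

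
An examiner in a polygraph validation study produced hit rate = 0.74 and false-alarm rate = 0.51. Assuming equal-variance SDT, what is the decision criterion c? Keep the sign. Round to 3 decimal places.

z(H) = z(0.74) = 0.6433
z(FA) = z(0.51) = 0.0251
c = −½·[z(H) + z(FA)] = −0.5 × (0.6433 + 0.0251) = -0.3342
c < 0: the examiner has a liberal response bias.

c = -0.334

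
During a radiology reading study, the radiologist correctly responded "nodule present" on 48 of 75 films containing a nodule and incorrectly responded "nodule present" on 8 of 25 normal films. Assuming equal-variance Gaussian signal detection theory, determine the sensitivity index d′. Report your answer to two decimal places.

H = 48/75 = 0.6400
FA = 8/25 = 0.3200
Φ⁻¹(H) = Φ⁻¹(0.6400) = 0.3585
Φ⁻¹(FA) = Φ⁻¹(0.3200) = -0.4677
d' = z(H) − z(FA) = 0.3585 − (-0.4677) = 0.8262

d′ = 0.83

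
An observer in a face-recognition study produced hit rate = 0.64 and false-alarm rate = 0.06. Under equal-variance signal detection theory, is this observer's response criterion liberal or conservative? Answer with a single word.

conservative

z(H) = 0.358, z(FA) = -1.555
c = −½·(z(H) + z(FA)) = 0.5985
c > 0 → conservative criterion (biased toward responding “no”).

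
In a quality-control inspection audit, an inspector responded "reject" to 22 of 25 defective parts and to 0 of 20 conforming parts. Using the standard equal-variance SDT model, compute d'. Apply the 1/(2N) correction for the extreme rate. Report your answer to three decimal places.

d' = 3.135

The false-alarm rate is 0/20 = 0, so apply the 1/(2N) correction: FA → 1/(2·20) = 0.02500.
z(H) = z(0.88000) = 1.1750
z(FA) = z(0.02500) = -1.9600
d' = 1.1750 − (-1.9600) = 3.1350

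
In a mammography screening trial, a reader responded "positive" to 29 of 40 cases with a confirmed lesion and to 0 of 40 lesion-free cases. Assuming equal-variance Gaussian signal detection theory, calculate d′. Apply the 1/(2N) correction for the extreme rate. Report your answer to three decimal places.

The false-alarm rate is 0/40 = 0, so apply the 1/(2N) correction: FA → 1/(2·40) = 0.01250.
z(H) = z(0.72500) = 0.5978
z(FA) = z(0.01250) = -2.2414
d' = 0.5978 − (-2.2414) = 2.8392

d′ = 2.839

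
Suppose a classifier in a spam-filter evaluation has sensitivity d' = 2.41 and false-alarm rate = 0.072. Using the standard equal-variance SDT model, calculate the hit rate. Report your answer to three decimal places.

hit rate = 0.829

z(false-alarm rate) = z(0.072) = -1.4611
z(H) = z(FA) + d' = -1.4611 + 2.41 = 0.9489
hit rate = Φ(0.9489) = 0.8287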